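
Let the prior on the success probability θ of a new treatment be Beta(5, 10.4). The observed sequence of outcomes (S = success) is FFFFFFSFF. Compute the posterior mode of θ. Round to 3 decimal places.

Prior: Beta(5, 10.4).
Data: 1 success in 9 trials (from the sequence). The binomial likelihood contributes θ(1−θ)^8, so the posterior is Beta(5+1, 10.4+8) = Beta(6, 18.4).
For Beta(a, b) with a, b > 1 the mode is (a−1)/(a+b−2) = 5/22.4 ≈ 0.223.

θ̂_MAP = 0.223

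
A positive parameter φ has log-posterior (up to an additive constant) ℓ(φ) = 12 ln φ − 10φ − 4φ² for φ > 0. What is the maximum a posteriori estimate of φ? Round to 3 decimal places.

φ̂_MAP = 0.750

ℓ'(φ) = 12/φ − 10 − 8φ. Setting this to zero and multiplying by φ: 8φ² + 10φ − 12 = 0.
φ = (−10 + √(10² + 4·8·12)) / (2·8) = (−10 + √484) / 16 = (−10 + 22)/16 = 3/4.
ℓ''(φ) = −12/φ² − 8 < 0, confirming a maximum.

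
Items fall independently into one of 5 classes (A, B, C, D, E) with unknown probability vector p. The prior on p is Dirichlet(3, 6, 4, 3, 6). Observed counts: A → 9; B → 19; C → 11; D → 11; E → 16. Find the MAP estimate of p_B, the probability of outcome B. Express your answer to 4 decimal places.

The posterior is Dirichlet(αᵢ + nᵢ) = Dirichlet(12, 25, 15, 14, 22).
For a Dirichlet(a₁,…,a_K) with all aᵢ > 1, the mode has j-th component (aⱼ − 1)/(Σaᵢ − K).
Here Σaᵢ = 88 and K = 5, so p_B = (25 − 1)/(88 − 5) = 24/83 ≈ 0.2892.

MAP estimate of p_B = 0.2892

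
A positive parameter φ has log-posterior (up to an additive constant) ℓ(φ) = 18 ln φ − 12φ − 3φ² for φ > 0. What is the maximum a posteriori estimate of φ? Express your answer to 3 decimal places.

φ̂_MAP = 1.000

ℓ'(φ) = 18/φ − 12 − 6φ. Setting this to zero and multiplying by φ: 6φ² + 12φ − 18 = 0.
φ = (−12 + √(12² + 4·6·18)) / (2·6) = (−12 + √576) / 12 = (−12 + 24)/12 = 1.
ℓ''(φ) = −18/φ² − 6 < 0, confirming a maximum.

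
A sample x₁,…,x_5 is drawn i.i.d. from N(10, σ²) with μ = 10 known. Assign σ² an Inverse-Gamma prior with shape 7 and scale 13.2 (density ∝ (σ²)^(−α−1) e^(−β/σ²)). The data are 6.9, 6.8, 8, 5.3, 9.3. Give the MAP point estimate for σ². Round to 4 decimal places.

Sum of squared deviations about the known mean: SS = (6.9−10)² + (6.8−10)² + (8−10)² + (5.3−10)² + (9.3−10)² = 46.43.
The Normal likelihood contributes (σ²)^(−n/2) exp(−SS/(2σ²)), so the posterior is Inverse-Gamma(α + n/2, β + SS/2) = Inverse-Gamma(9.5, 36.415).
The mode of Inverse-Gamma(a, b) is b/(a+1) = 36.415/10.5 ≈ 3.4681.

σ̂²_MAP = 3.4681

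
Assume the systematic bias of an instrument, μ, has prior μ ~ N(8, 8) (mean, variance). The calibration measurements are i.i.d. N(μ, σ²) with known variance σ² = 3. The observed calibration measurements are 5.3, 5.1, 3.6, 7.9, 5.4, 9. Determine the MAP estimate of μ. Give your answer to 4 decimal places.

μ̂_MAP = 6.1647

n = 6; x̄ = (5.3 + 5.1 + 3.6 + 7.9 + 5.4 + 9)/6 = 36.3/6 = 6.05.
For a Normal prior and Normal likelihood with known variance, the posterior is Normal; its mode equals its mean, the precision-weighted average.
Prior precision 1/σ₀² = 1/8 = 0.125; data precision n/σ² = 6/3 = 2.
μ̂ = (0.125·8 + 2·6.05) / (0.125 + 2) = 13.1/2.125 = 524/85 ≈ 6.1647.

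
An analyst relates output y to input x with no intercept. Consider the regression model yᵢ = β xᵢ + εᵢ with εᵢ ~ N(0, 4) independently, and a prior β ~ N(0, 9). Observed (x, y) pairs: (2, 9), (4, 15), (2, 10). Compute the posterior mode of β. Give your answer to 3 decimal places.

log p(β | y) = −Σ(yᵢ − βxᵢ)²/(2·4) − β²/(2·9) + const.
Setting the derivative to zero: Σxᵢ(yᵢ − βxᵢ)/4 − β/9 = 0, so β = Σxᵢyᵢ / (Σxᵢ² + σ²/τ²).
Σxᵢyᵢ = 2·9 + 4·15 + 2·10 = 98; Σxᵢ² = 24; σ²/τ² = 4/9.
β̂_MAP = 98 / (24 + 4/9) = 98/(220/9) = 441/110 ≈ 4.009.

β̂_MAP = 4.009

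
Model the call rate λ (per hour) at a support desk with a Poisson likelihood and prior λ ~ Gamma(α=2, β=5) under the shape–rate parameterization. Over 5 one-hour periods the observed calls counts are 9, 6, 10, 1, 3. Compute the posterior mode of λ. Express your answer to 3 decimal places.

Σxᵢ = 9+6+10+1+3 = 29, with n = 5.
Posterior ∝ λe^(−5λ) · λ^29e^(−5λ) = λ^30e^(−10λ), i.e. Gamma(shape=31, rate=10).
The mode of a Gamma(a, b) with a ≥ 1 (shape–rate) is (a−1)/b = 30/10 ≈ 3.000.

λ̂_MAP = 3.000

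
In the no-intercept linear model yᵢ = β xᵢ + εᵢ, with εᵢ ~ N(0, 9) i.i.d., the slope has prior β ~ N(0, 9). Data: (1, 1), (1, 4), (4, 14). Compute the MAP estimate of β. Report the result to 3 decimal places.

β̂_MAP = 3.211

log p(β | y) = −Σ(yᵢ − βxᵢ)²/(2·9) − β²/(2·9) + const.
Setting the derivative to zero: Σxᵢ(yᵢ − βxᵢ)/9 − β/9 = 0, so β = Σxᵢyᵢ / (Σxᵢ² + σ²/τ²).
Σxᵢyᵢ = 1·1 + 1·4 + 4·14 = 61; Σxᵢ² = 18; σ²/τ² = 1.
β̂_MAP = 61 / (18 + 1) = 61/19 ≈ 3.211.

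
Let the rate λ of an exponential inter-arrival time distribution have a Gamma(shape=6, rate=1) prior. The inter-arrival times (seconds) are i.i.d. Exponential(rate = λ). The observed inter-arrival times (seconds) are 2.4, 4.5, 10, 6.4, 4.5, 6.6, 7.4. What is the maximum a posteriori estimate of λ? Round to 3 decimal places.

The Exponential(rate=λ) likelihood is ∝ λ^n e^(−λΣtᵢ). Here n = 7 and Σtᵢ = 2.4 + 4.5 + 10 + 6.4 + 4.5 + 6.6 + 7.4 = 41.8.
Posterior ∝ λ^5e^(−1λ) · λ^7e^(−41.8λ) = λ^12e^(−42.8λ), i.e. Gamma(13, 42.8).
Mode = (a−1)/b = 12/42.8 ≈ 0.280.

λ̂_MAP = 0.280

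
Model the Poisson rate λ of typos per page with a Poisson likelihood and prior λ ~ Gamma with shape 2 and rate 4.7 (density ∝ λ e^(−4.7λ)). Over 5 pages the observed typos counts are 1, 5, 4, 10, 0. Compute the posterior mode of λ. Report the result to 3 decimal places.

Σxᵢ = 1+5+4+10+0 = 20, with n = 5.
Posterior ∝ λe^(−4.7λ) · λ^20e^(−5λ) = λ^21e^(−9.7λ), i.e. Gamma(shape=22, rate=9.7).
The mode of a Gamma(a, b) with a ≥ 1 (shape–rate) is (a−1)/b = 21/9.7 ≈ 2.165.

λ̂_MAP = 2.165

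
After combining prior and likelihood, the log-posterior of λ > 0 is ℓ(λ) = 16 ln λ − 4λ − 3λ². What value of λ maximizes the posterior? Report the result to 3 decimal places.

λ̂_MAP = 1.333

ℓ'(λ) = 16/λ − 4 − 6λ. Setting this to zero and multiplying by λ: 6λ² + 4λ − 16 = 0.
λ = (−4 + √(4² + 4·6·16)) / (2·6) = (−4 + √400) / 12 = (−4 + 20)/12 = 4/3.
ℓ''(λ) = −16/λ² − 6 < 0, confirming a maximum.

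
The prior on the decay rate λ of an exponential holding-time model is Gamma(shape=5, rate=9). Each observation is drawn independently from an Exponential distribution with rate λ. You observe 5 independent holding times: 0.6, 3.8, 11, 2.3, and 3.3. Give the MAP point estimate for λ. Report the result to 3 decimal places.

λ̂_MAP = 0.300

The Exponential(rate=λ) likelihood is ∝ λ^n e^(−λΣtᵢ). Here n = 5 and Σtᵢ = 0.6 + 3.8 + 11 + 2.3 + 3.3 = 21.
Posterior ∝ λ^4e^(−9λ) · λ^5e^(−21λ) = λ^9e^(−30λ), i.e. Gamma(10, 30).
Mode = (a−1)/b = 9/30 ≈ 0.300.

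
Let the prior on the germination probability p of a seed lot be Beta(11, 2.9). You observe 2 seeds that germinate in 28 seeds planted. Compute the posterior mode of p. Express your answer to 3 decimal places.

p̂_MAP = 0.301

Prior: Beta(11, 2.9).
Data: 2 successes in 28 trials. The binomial likelihood contributes p^2(1−p)^26, so the posterior is Beta(11+2, 2.9+26) = Beta(13, 28.9).
For Beta(a, b) with a, b > 1 the mode is (a−1)/(a+b−2) = 12/39.9 ≈ 0.301.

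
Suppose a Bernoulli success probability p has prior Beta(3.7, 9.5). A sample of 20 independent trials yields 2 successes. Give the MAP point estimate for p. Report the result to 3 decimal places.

p̂_MAP = 0.151

Prior: Beta(3.7, 9.5).
Data: 2 successes in 20 trials. The binomial likelihood contributes p^2(1−p)^18, so the posterior is Beta(3.7+2, 9.5+18) = Beta(5.7, 27.5).
For Beta(a, b) with a, b > 1 the mode is (a−1)/(a+b−2) = 4.7/31.2 ≈ 0.151.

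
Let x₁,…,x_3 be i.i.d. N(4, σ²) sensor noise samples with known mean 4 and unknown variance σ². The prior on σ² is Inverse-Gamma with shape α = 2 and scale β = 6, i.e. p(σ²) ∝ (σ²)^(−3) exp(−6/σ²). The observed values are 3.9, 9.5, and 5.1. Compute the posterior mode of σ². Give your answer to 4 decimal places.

Sum of squared deviations about the known mean: SS = (3.9−4)² + (9.5−4)² + (5.1−4)² = 31.47.
The Normal likelihood contributes (σ²)^(−n/2) exp(−SS/(2σ²)), so the posterior is Inverse-Gamma(α + n/2, β + SS/2) = Inverse-Gamma(3.5, 21.735).
The mode of Inverse-Gamma(a, b) is b/(a+1) = 21.735/4.5 ≈ 4.8300.

σ̂²_MAP = 4.8300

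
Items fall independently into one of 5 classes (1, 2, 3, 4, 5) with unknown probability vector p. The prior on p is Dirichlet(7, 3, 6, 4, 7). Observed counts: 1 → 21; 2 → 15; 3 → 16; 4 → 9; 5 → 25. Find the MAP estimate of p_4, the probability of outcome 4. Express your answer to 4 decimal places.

The posterior is Dirichlet(αᵢ + nᵢ) = Dirichlet(28, 18, 22, 13, 32).
For a Dirichlet(a₁,…,a_K) with all aᵢ > 1, the mode has j-th component (aⱼ − 1)/(Σaᵢ − K).
Here Σaᵢ = 113 and K = 5, so p_4 = (13 − 1)/(113 − 5) = 12/108 ≈ 0.1111.

MAP estimate: 0.1111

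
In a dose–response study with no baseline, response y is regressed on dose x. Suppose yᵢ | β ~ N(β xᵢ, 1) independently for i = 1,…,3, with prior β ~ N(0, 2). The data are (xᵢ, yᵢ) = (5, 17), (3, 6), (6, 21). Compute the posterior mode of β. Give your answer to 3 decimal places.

log p(β | y) = −Σ(yᵢ − βxᵢ)²/(2·1) − β²/(2·2) + const.
Setting the derivative to zero: Σxᵢ(yᵢ − βxᵢ)/1 − β/2 = 0, so β = Σxᵢyᵢ / (Σxᵢ² + σ²/τ²).
Σxᵢyᵢ = 5·17 + 3·6 + 6·21 = 229; Σxᵢ² = 70; σ²/τ² = 0.5.
β̂_MAP = 229 / (70 + 0.5) = 229/70.5 ≈ 3.248.

β̂_MAP = 3.248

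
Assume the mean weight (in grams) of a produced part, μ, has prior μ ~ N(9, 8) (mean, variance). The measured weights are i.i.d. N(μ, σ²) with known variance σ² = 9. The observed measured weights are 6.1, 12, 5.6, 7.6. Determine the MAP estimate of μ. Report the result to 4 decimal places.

n = 4; x̄ = (6.1 + 12 + 5.6 + 7.6)/4 = 31.3/4 = 7.825.
For a Normal prior and Normal likelihood with known variance, the posterior is Normal; its mode equals its mean, the precision-weighted average.
Prior precision 1/σ₀² = 1/8 = 0.125; data precision n/σ² = 4/9.
μ̂ = (0.125·9 + (4/9)·7.825) / (0.125 + 4/9) = (1657/360)/(41/72) = 1657/205 ≈ 8.0829.

μ̂_MAP = 8.0829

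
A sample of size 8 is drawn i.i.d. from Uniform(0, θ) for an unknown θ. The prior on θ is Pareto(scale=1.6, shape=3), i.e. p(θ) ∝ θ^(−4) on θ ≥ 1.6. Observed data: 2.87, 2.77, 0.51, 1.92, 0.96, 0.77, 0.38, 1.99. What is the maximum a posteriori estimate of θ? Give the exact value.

θ̂_MAP = 2.87

The Uniform(0, θ) likelihood is θ^(−n) for θ ≥ max(xᵢ), zero otherwise. Here max(xᵢ) = 2.87.
Posterior ∝ θ^(−4) · θ^(−8) = θ^(−12) on θ ≥ max(1.6, 2.87) = 2.87.
This density is strictly decreasing in θ, so the posterior mode lies at the lower boundary of the support.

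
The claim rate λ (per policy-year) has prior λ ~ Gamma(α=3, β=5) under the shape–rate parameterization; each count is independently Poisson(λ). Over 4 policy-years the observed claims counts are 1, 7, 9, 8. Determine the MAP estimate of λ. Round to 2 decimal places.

Σxᵢ = 1+7+9+8 = 25, with n = 4.
Posterior ∝ λ^2e^(−5λ) · λ^25e^(−4λ) = λ^27e^(−9λ), i.e. Gamma(shape=28, rate=9).
The mode of a Gamma(a, b) with a ≥ 1 (shape–rate) is (a−1)/b = 27/9 ≈ 3.00.

λ̂_MAP = 3.00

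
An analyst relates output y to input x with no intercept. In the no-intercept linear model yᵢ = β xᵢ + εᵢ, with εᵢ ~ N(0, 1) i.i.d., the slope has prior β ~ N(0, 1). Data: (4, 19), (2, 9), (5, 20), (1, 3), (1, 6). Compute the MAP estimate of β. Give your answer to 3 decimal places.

β̂_MAP = 4.229

log p(β | y) = −Σ(yᵢ − βxᵢ)²/(2·1) − β²/(2·1) + const.
Setting the derivative to zero: Σxᵢ(yᵢ − βxᵢ)/1 − β/1 = 0, so β = Σxᵢyᵢ / (Σxᵢ² + σ²/τ²).
Σxᵢyᵢ = 4·19 + 2·9 + 5·20 + 1·3 + 1·6 = 203; Σxᵢ² = 47; σ²/τ² = 1.
β̂_MAP = 203 / (47 + 1) = 203/48 ≈ 4.229.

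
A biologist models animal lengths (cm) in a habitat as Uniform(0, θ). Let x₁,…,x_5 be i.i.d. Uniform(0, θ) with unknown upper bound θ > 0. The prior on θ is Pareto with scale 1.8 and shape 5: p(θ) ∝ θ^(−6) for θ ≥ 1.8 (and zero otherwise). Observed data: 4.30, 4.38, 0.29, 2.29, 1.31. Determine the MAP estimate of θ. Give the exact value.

θ̂_MAP = 4.38

The Uniform(0, θ) likelihood is θ^(−n) for θ ≥ max(xᵢ), zero otherwise. Here max(xᵢ) = 4.38.
Posterior ∝ θ^(−6) · θ^(−5) = θ^(−11) on θ ≥ max(1.8, 4.38) = 4.38.
This density is strictly decreasing in θ, so the posterior mode lies at the lower boundary of the support.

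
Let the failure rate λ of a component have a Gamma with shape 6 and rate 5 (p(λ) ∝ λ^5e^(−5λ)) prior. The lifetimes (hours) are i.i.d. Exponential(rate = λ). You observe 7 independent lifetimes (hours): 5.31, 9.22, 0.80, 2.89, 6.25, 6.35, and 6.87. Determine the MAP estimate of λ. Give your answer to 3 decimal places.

λ̂_MAP = 0.281

The Exponential(rate=λ) likelihood is ∝ λ^n e^(−λΣtᵢ). Here n = 7 and Σtᵢ = 5.31 + 9.22 + 0.80 + 2.89 + 6.25 + 6.35 + 6.87 = 37.69.
Posterior ∝ λ^5e^(−5λ) · λ^7e^(−37.69λ) = λ^12e^(−42.69λ), i.e. Gamma(13, 42.69).
Mode = (a−1)/b = 12/42.69 ≈ 0.281.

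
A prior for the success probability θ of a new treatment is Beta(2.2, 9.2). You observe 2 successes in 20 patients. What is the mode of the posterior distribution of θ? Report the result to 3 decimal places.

θ̂_MAP = 0.109

Prior: Beta(2.2, 9.2).
Data: 2 successes in 20 trials. The binomial likelihood contributes θ^2(1−θ)^18, so the posterior is Beta(2.2+2, 9.2+18) = Beta(4.2, 27.2).
For Beta(a, b) with a, b > 1 the mode is (a−1)/(a+b−2) = 3.2/29.4 ≈ 0.109.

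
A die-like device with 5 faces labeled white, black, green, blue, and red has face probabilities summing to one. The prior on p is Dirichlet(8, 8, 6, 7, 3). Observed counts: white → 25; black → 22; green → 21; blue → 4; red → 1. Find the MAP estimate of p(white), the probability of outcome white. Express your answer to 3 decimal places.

The posterior is Dirichlet(αᵢ + nᵢ) = Dirichlet(33, 30, 27, 11, 4).
For a Dirichlet(a₁,…,a_K) with all aᵢ > 1, the mode has j-th component (aⱼ − 1)/(Σaᵢ − K).
Here Σaᵢ = 105 and K = 5, so p(white) = (33 − 1)/(105 − 5) = 32/100 ≈ 0.320.

MAP estimate of p(white) = 0.320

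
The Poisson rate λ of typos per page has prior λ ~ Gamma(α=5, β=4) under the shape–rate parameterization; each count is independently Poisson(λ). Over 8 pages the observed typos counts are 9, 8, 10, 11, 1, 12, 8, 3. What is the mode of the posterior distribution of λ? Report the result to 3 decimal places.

Σxᵢ = 9+8+10+11+1+12+8+3 = 62, with n = 8.
Posterior ∝ λ^4e^(−4λ) · λ^62e^(−8λ) = λ^66e^(−12λ), i.e. Gamma(shape=67, rate=12).
The mode of a Gamma(a, b) with a ≥ 1 (shape–rate) is (a−1)/b = 66/12 ≈ 5.500.

λ̂_MAP = 5.500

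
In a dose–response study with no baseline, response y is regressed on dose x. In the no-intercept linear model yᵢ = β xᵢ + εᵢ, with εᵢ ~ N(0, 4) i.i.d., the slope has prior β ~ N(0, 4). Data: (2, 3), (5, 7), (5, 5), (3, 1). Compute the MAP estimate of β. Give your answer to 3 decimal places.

log p(β | y) = −Σ(yᵢ − βxᵢ)²/(2·4) − β²/(2·4) + const.
Setting the derivative to zero: Σxᵢ(yᵢ − βxᵢ)/4 − β/4 = 0, so β = Σxᵢyᵢ / (Σxᵢ² + σ²/τ²).
Σxᵢyᵢ = 2·3 + 5·7 + 5·5 + 3·1 = 69; Σxᵢ² = 63; σ²/τ² = 1.
β̂_MAP = 69 / (63 + 1) = 69/64 ≈ 1.078.

β̂_MAP = 1.078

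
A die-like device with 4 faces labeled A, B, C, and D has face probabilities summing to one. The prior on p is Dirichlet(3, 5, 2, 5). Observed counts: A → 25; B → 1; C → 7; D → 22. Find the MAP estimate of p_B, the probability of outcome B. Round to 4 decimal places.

MAP estimate of p_B = 0.0758

The posterior is Dirichlet(αᵢ + nᵢ) = Dirichlet(28, 6, 9, 27).
For a Dirichlet(a₁,…,a_K) with all aᵢ > 1, the mode has j-th component (aⱼ − 1)/(Σaᵢ − K).
Here Σaᵢ = 70 and K = 4, so p_B = (6 − 1)/(70 − 4) = 5/66 ≈ 0.0758.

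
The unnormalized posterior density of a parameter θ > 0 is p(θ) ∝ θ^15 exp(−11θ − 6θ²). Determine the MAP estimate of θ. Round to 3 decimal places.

θ̂_MAP = 0.750

ℓ'(θ) = 15/θ − 11 − 12θ. Setting this to zero and multiplying by θ: 12θ² + 11θ − 15 = 0.
θ = (−11 + √(11² + 4·12·15)) / (2·12) = (−11 + √841) / 24 = (−11 + 29)/24 = 3/4.
ℓ''(θ) = −15/θ² − 12 < 0, confirming a maximum.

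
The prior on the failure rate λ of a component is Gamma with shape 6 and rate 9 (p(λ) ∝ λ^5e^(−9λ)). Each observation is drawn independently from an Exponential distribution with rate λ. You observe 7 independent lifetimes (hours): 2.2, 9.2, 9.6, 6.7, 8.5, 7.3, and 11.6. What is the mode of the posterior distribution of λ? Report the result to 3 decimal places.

The Exponential(rate=λ) likelihood is ∝ λ^n e^(−λΣtᵢ). Here n = 7 and Σtᵢ = 2.2 + 9.2 + 9.6 + 6.7 + 8.5 + 7.3 + 11.6 = 55.1.
Posterior ∝ λ^5e^(−9λ) · λ^7e^(−55.1λ) = λ^12e^(−64.1λ), i.e. Gamma(13, 64.1).
Mode = (a−1)/b = 12/64.1 ≈ 0.187.

λ̂_MAP = 0.187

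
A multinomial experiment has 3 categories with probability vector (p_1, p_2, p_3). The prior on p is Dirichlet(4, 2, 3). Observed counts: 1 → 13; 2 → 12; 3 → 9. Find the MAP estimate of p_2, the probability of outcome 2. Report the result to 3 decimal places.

MAP estimate: 0.325

The posterior is Dirichlet(αᵢ + nᵢ) = Dirichlet(17, 14, 12).
For a Dirichlet(a₁,…,a_K) with all aᵢ > 1, the mode has j-th component (aⱼ − 1)/(Σaᵢ − K).
Here Σaᵢ = 43 and K = 3, so p_2 = (14 − 1)/(43 − 3) = 13/40 ≈ 0.325.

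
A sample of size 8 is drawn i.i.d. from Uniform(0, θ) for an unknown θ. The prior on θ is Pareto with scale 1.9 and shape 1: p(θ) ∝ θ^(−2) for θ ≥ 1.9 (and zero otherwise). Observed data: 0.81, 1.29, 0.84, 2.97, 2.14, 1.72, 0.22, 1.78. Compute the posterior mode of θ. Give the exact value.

θ̂_MAP = 2.97

The Uniform(0, θ) likelihood is θ^(−n) for θ ≥ max(xᵢ), zero otherwise. Here max(xᵢ) = 2.97.
Posterior ∝ θ^(−2) · θ^(−8) = θ^(−10) on θ ≥ max(1.9, 2.97) = 2.97.
This density is strictly decreasing in θ, so the posterior mode lies at the lower boundary of the support.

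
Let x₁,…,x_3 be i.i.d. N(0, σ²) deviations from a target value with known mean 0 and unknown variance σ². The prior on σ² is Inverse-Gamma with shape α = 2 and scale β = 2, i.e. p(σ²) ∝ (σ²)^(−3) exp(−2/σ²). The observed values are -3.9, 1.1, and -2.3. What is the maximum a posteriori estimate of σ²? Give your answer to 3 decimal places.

Sum of squared deviations about the known mean: SS = (-3.9−0)² + (1.1−0)² + (-2.3−0)² = 21.71.
The Normal likelihood contributes (σ²)^(−n/2) exp(−SS/(2σ²)), so the posterior is Inverse-Gamma(α + n/2, β + SS/2) = Inverse-Gamma(3.5, 12.855).
The mode of Inverse-Gamma(a, b) is b/(a+1) = 12.855/4.5 ≈ 2.857.

σ̂²_MAP = 2.857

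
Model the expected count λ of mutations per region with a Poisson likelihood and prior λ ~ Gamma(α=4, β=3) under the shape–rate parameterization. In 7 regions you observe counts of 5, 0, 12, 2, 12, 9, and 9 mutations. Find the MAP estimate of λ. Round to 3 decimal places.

λ̂_MAP = 5.200

Σxᵢ = 5+0+12+2+12+9+9 = 49, with n = 7.
Posterior ∝ λ^3e^(−3λ) · λ^49e^(−7λ) = λ^52e^(−10λ), i.e. Gamma(shape=53, rate=10).
The mode of a Gamma(a, b) with a ≥ 1 (shape–rate) is (a−1)/b = 52/10 ≈ 5.200.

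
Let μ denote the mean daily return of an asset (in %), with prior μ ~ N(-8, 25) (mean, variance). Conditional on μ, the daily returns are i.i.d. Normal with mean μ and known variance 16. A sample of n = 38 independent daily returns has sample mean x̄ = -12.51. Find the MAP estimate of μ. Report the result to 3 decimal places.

n = 38, x̄ = -12.51.
For a Normal prior and Normal likelihood with known variance, the posterior is Normal; its mode equals its mean, the precision-weighted average.
Prior precision 1/σ₀² = 1/25 = 0.04; data precision n/σ² = 38/16 = 2.375.
μ̂ = (0.04·(-8) + 2.375·(-12.51)) / (0.04 + 2.375) = (-30.03125)/2.415 = -24025/1932 ≈ -12.435.

μ̂_MAP = -12.435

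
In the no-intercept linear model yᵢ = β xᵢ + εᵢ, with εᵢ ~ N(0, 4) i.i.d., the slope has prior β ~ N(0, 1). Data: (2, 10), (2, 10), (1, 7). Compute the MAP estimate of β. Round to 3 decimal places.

β̂_MAP = 3.615

log p(β | y) = −Σ(yᵢ − βxᵢ)²/(2·4) − β²/(2·1) + const.
Setting the derivative to zero: Σxᵢ(yᵢ − βxᵢ)/4 − β/1 = 0, so β = Σxᵢyᵢ / (Σxᵢ² + σ²/τ²).
Σxᵢyᵢ = 2·10 + 2·10 + 1·7 = 47; Σxᵢ² = 9; σ²/τ² = 4.
β̂_MAP = 47 / (9 + 4) = 47/13 ≈ 3.615.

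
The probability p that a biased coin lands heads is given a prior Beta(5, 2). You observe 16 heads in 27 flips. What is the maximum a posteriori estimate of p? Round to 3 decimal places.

Prior: Beta(5, 2).
Data: 16 successes in 27 trials. The binomial likelihood contributes p^16(1−p)^11, so the posterior is Beta(5+16, 2+11) = Beta(21, 13).
For Beta(a, b) with a, b > 1 the mode is (a−1)/(a+b−2) = 20/32 ≈ 0.625.

p̂_MAP = 0.625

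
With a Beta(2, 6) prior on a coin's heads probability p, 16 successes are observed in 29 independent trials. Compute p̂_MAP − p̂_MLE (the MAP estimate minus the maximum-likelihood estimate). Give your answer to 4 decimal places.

Posterior is Beta(18, 19); MAP = (18−1)/(37−2) = 17/35 ≈ 0.48571.
MLE ignores the prior: p̂_MLE = k/n = 16/29 ≈ 0.55172.
Difference = 17/35 − 16/29 = -67/1015 ≈ -0.0660.

MAP − MLE = -0.0660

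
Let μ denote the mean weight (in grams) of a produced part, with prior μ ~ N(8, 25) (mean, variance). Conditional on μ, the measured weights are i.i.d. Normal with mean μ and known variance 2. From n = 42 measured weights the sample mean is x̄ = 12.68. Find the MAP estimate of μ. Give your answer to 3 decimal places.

n = 42, x̄ = 12.68.
For a Normal prior and Normal likelihood with known variance, the posterior is Normal; its mode equals its mean, the precision-weighted average.
Prior precision 1/σ₀² = 1/25 = 0.04; data precision n/σ² = 42/2 = 21.
μ̂ = (0.04·8 + 21·12.68) / (0.04 + 21) = 266.6/21.04 = 6665/526 ≈ 12.671.

μ̂_MAP = 12.671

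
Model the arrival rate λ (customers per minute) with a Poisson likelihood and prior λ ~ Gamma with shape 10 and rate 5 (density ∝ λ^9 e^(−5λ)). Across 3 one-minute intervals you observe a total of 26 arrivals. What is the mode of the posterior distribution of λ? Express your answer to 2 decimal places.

Σxᵢ = 26, n = 3.
Posterior ∝ λ^9e^(−5λ) · λ^26e^(−3λ) = λ^35e^(−8λ), i.e. Gamma(shape=36, rate=8).
The mode of a Gamma(a, b) with a ≥ 1 (shape–rate) is (a−1)/b = 35/8 ≈ 4.38.

λ̂_MAP = 4.38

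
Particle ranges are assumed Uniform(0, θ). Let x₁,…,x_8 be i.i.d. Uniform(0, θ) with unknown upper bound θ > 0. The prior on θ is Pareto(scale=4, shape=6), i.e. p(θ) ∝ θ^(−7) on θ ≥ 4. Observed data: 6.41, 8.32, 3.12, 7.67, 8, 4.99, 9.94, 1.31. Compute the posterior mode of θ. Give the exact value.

θ̂_MAP = 9.94

The Uniform(0, θ) likelihood is θ^(−n) for θ ≥ max(xᵢ), zero otherwise. Here max(xᵢ) = 9.94.
Posterior ∝ θ^(−7) · θ^(−8) = θ^(−15) on θ ≥ max(4, 9.94) = 9.94.
This density is strictly decreasing in θ, so the posterior mode lies at the lower boundary of the support.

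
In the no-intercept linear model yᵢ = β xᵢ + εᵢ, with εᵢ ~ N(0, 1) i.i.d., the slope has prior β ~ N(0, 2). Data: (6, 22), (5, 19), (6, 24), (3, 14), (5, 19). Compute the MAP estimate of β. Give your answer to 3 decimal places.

log p(β | y) = −Σ(yᵢ − βxᵢ)²/(2·1) − β²/(2·2) + const.
Setting the derivative to zero: Σxᵢ(yᵢ − βxᵢ)/1 − β/2 = 0, so β = Σxᵢyᵢ / (Σxᵢ² + σ²/τ²).
Σxᵢyᵢ = 6·22 + 5·19 + 6·24 + 3·14 + 5·19 = 508; Σxᵢ² = 131; σ²/τ² = 0.5.
β̂_MAP = 508 / (131 + 0.5) = 508/131.5 ≈ 3.863.

β̂_MAP = 3.863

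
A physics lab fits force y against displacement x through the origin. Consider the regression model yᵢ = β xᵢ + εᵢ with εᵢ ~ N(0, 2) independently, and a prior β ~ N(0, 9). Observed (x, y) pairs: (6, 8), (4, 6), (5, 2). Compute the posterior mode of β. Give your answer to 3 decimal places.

β̂_MAP = 1.062

log p(β | y) = −Σ(yᵢ − βxᵢ)²/(2·2) − β²/(2·9) + const.
Setting the derivative to zero: Σxᵢ(yᵢ − βxᵢ)/2 − β/9 = 0, so β = Σxᵢyᵢ / (Σxᵢ² + σ²/τ²).
Σxᵢyᵢ = 6·8 + 4·6 + 5·2 = 82; Σxᵢ² = 77; σ²/τ² = 2/9.
β̂_MAP = 82 / (77 + 2/9) = 82/(695/9) = 738/695 ≈ 1.062.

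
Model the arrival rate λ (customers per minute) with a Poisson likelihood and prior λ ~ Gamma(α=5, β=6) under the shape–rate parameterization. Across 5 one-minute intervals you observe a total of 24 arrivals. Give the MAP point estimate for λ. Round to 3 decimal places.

Σxᵢ = 24, n = 5.
Posterior ∝ λ^4e^(−6λ) · λ^24e^(−5λ) = λ^28e^(−11λ), i.e. Gamma(shape=29, rate=11).
The mode of a Gamma(a, b) with a ≥ 1 (shape–rate) is (a−1)/b = 28/11 ≈ 2.545.

λ̂_MAP = 2.545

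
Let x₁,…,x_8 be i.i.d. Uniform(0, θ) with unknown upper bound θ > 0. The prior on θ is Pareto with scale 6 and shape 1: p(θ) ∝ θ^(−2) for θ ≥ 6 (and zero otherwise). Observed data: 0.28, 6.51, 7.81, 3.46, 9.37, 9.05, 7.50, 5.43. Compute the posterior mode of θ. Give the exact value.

θ̂_MAP = 9.37

The Uniform(0, θ) likelihood is θ^(−n) for θ ≥ max(xᵢ), zero otherwise. Here max(xᵢ) = 9.37.
Posterior ∝ θ^(−2) · θ^(−8) = θ^(−10) on θ ≥ max(6, 9.37) = 9.37.
This density is strictly decreasing in θ, so the posterior mode lies at the lower boundary of the support.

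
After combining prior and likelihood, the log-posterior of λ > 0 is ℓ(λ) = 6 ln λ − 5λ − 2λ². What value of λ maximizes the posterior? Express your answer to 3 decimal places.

λ̂_MAP = 0.750

ℓ'(λ) = 6/λ − 5 − 4λ. Setting this to zero and multiplying by λ: 4λ² + 5λ − 6 = 0.
λ = (−5 + √(5² + 4·4·6)) / (2·4) = (−5 + √121) / 8 = (−5 + 11)/8 = 3/4.
ℓ''(λ) = −6/λ² − 4 < 0, confirming a maximum.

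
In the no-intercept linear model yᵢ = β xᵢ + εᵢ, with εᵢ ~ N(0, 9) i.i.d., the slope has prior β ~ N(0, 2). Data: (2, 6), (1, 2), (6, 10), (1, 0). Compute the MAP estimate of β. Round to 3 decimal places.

β̂_MAP = 1.591

log p(β | y) = −Σ(yᵢ − βxᵢ)²/(2·9) − β²/(2·2) + const.
Setting the derivative to zero: Σxᵢ(yᵢ − βxᵢ)/9 − β/2 = 0, so β = Σxᵢyᵢ / (Σxᵢ² + σ²/τ²).
Σxᵢyᵢ = 2·6 + 1·2 + 6·10 + 1·0 = 74; Σxᵢ² = 42; σ²/τ² = 4.5.
β̂_MAP = 74 / (42 + 4.5) = 74/46.5 ≈ 1.591.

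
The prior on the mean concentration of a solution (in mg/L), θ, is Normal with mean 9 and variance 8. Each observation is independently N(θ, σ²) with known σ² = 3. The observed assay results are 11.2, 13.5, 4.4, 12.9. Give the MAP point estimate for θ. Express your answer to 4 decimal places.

θ̂_MAP = 10.3714

n = 4; x̄ = (11.2 + 13.5 + 4.4 + 12.9)/4 = 42/4 = 10.5.
For a Normal prior and Normal likelihood with known variance, the posterior is Normal; its mode equals its mean, the precision-weighted average.
Prior precision 1/σ₀² = 1/8 = 0.125; data precision n/σ² = 4/3.
θ̂ = (0.125·9 + (4/3)·10.5) / (0.125 + 4/3) = 15.125/(35/24) = 363/35 ≈ 10.3714.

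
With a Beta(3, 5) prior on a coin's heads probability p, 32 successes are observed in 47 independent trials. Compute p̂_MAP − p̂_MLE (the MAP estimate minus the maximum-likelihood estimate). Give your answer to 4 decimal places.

MAP − MLE = -0.0393

Posterior is Beta(35, 20); MAP = (35−1)/(55−2) = 34/53 ≈ 0.64151.
MLE ignores the prior: p̂_MLE = k/n = 32/47 ≈ 0.68085.
Difference = 34/53 − 32/47 = -98/2491 ≈ -0.0393.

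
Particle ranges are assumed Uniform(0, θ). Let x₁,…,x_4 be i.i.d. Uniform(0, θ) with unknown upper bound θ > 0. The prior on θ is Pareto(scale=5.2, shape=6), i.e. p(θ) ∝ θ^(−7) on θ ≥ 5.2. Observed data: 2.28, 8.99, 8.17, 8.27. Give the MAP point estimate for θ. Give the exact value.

θ̂_MAP = 8.99

The Uniform(0, θ) likelihood is θ^(−n) for θ ≥ max(xᵢ), zero otherwise. Here max(xᵢ) = 8.99.
Posterior ∝ θ^(−7) · θ^(−4) = θ^(−11) on θ ≥ max(5.2, 8.99) = 8.99.
This density is strictly decreasing in θ, so the posterior mode lies at the lower boundary of the support.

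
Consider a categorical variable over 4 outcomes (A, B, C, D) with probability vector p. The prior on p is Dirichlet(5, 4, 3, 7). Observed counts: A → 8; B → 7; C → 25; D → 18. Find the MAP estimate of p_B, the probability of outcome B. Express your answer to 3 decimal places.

The posterior is Dirichlet(αᵢ + nᵢ) = Dirichlet(13, 11, 28, 25).
For a Dirichlet(a₁,…,a_K) with all aᵢ > 1, the mode has j-th component (aⱼ − 1)/(Σaᵢ − K).
Here Σaᵢ = 77 and K = 4, so p_B = (11 − 1)/(77 − 4) = 10/73 ≈ 0.137.

MAP estimate of p_B = 0.137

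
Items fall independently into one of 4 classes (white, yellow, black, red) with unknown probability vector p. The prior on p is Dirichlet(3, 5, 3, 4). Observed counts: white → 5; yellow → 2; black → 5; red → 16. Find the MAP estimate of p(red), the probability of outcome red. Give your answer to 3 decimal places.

The posterior is Dirichlet(αᵢ + nᵢ) = Dirichlet(8, 7, 8, 20).
For a Dirichlet(a₁,…,a_K) with all aᵢ > 1, the mode has j-th component (aⱼ − 1)/(Σaᵢ − K).
Here Σaᵢ = 43 and K = 4, so p(red) = (20 − 1)/(43 − 4) = 19/39 ≈ 0.487.

MAP estimate of p(red) = 0.487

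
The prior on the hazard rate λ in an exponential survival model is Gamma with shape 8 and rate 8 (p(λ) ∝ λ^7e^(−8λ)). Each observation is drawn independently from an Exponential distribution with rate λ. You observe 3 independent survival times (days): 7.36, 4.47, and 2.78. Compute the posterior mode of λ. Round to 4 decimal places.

λ̂_MAP = 0.4423

The Exponential(rate=λ) likelihood is ∝ λ^n e^(−λΣtᵢ). Here n = 3 and Σtᵢ = 7.36 + 4.47 + 2.78 = 14.61.
Posterior ∝ λ^7e^(−8λ) · λ^3e^(−14.61λ) = λ^10e^(−22.61λ), i.e. Gamma(11, 22.61).
Mode = (a−1)/b = 10/22.61 ≈ 0.4423.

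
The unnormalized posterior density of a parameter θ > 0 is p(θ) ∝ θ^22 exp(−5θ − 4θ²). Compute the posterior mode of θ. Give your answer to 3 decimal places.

ℓ'(θ) = 22/θ − 5 − 8θ. Setting this to zero and multiplying by θ: 8θ² + 5θ − 22 = 0.
θ = (−5 + √(5² + 4·8·22)) / (2·8) = (−5 + √729) / 16 = (−5 + 27)/16 = 11/8.
ℓ''(θ) = −22/θ² − 8 < 0, confirming a maximum.

θ̂_MAP = 1.375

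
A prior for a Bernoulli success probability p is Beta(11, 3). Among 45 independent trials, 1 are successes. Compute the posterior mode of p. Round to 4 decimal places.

Prior: Beta(11, 3).
Data: 1 success in 45 trials. The binomial likelihood contributes p(1−p)^44, so the posterior is Beta(11+1, 3+44) = Beta(12, 47).
For Beta(a, b) with a, b > 1 the mode is (a−1)/(a+b−2) = 11/57 ≈ 0.1930.

p̂_MAP = 0.1930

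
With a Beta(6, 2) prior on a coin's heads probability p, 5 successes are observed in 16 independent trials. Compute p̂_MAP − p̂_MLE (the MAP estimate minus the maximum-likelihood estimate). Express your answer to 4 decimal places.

MAP − MLE = 0.1420

Posterior is Beta(11, 13); MAP = (11−1)/(24−2) = 10/22 ≈ 0.45455.
MLE ignores the prior: p̂_MLE = k/n = 5/16 ≈ 0.31250.
Difference = 10/22 − 5/16 = 25/176 ≈ 0.1420.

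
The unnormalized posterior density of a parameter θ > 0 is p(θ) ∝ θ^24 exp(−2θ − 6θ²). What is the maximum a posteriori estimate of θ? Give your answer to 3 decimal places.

θ̂_MAP = 1.333

ℓ'(θ) = 24/θ − 2 − 12θ. Setting this to zero and multiplying by θ: 12θ² + 2θ − 24 = 0.
θ = (−2 + √(2² + 4·12·24)) / (2·12) = (−2 + √1156) / 24 = (−2 + 34)/24 = 4/3.
ℓ''(θ) = −24/θ² − 12 < 0, confirming a maximum.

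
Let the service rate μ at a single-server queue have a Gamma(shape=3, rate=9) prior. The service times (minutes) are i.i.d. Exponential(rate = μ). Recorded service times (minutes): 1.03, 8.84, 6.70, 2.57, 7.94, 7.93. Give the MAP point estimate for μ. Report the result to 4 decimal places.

The Exponential(rate=μ) likelihood is ∝ μ^n e^(−μΣtᵢ). Here n = 6 and Σtᵢ = 1.03 + 8.84 + 6.70 + 2.57 + 7.94 + 7.93 = 35.01.
Posterior ∝ μ^2e^(−9μ) · μ^6e^(−35.01μ) = μ^8e^(−44.01μ), i.e. Gamma(9, 44.01).
Mode = (a−1)/b = 8/44.01 ≈ 0.1818.

μ̂_MAP = 0.1818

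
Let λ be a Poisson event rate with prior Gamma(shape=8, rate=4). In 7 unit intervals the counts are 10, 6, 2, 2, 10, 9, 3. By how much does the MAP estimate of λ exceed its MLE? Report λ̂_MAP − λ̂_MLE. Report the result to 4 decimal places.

Σxᵢ = 42. Posterior is Gamma(50, 11); MAP = (50−1)/11 = 49/11 ≈ 4.45455.
MLE = x̄ = 42/7 ≈ 6.00000.
Difference = 49/11 − 42/7 = -17/11 ≈ -1.5455.

MAP − MLE = -1.5455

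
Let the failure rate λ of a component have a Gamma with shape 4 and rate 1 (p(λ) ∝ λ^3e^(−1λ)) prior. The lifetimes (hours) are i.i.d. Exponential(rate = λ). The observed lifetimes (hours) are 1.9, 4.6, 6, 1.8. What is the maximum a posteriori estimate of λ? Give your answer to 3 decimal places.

λ̂_MAP = 0.458

The Exponential(rate=λ) likelihood is ∝ λ^n e^(−λΣtᵢ). Here n = 4 and Σtᵢ = 1.9 + 4.6 + 6 + 1.8 = 14.3.
Posterior ∝ λ^3e^(−1λ) · λ^4e^(−14.3λ) = λ^7e^(−15.3λ), i.e. Gamma(8, 15.3).
Mode = (a−1)/b = 7/15.3 ≈ 0.458.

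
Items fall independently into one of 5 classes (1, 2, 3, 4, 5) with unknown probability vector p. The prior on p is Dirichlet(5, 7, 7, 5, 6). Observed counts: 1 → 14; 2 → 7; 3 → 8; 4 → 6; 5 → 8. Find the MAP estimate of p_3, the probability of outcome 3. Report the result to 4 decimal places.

The posterior is Dirichlet(αᵢ + nᵢ) = Dirichlet(19, 14, 15, 11, 14).
For a Dirichlet(a₁,…,a_K) with all aᵢ > 1, the mode has j-th component (aⱼ − 1)/(Σaᵢ − K).
Here Σaᵢ = 73 and K = 5, so p_3 = (15 − 1)/(73 − 5) = 14/68 ≈ 0.2059.

MAP estimate: 0.2059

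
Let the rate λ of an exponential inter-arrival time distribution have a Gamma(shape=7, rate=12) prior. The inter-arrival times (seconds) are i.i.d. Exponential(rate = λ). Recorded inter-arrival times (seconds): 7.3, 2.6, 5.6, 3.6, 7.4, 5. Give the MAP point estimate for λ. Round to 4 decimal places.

The Exponential(rate=λ) likelihood is ∝ λ^n e^(−λΣtᵢ). Here n = 6 and Σtᵢ = 7.3 + 2.6 + 5.6 + 3.6 + 7.4 + 5 = 31.5.
Posterior ∝ λ^6e^(−12λ) · λ^6e^(−31.5λ) = λ^12e^(−43.5λ), i.e. Gamma(13, 43.5).
Mode = (a−1)/b = 12/43.5 ≈ 0.2759.

λ̂_MAP = 0.2759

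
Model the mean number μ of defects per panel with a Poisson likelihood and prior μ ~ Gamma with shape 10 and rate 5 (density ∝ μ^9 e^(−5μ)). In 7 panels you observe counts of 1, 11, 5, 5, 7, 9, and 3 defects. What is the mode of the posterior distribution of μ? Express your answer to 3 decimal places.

Σxᵢ = 1+11+5+5+7+9+3 = 41, with n = 7.
Posterior ∝ μ^9e^(−5μ) · μ^41e^(−7μ) = μ^50e^(−12μ), i.e. Gamma(shape=51, rate=12).
The mode of a Gamma(a, b) with a ≥ 1 (shape–rate) is (a−1)/b = 50/12 ≈ 4.167.

μ̂_MAP = 4.167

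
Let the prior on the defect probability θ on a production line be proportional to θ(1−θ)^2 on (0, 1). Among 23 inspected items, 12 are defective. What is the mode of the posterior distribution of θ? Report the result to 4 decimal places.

The prior density ∝ θ(1−θ)^2 is the kernel of Beta(2, 3).
Data: 12 successes in 23 trials. The binomial likelihood contributes θ^12(1−θ)^11, so the posterior is Beta(2+12, 3+11) = Beta(14, 14).
For Beta(a, b) with a, b > 1 the mode is (a−1)/(a+b−2) = 13/26 ≈ 0.5000.

θ̂_MAP = 0.5000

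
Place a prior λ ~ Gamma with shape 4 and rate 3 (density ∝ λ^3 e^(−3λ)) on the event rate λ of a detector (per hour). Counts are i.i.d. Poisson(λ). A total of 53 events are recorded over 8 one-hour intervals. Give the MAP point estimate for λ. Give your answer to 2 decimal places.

λ̂_MAP = 5.09

Σxᵢ = 53, n = 8.
Posterior ∝ λ^3e^(−3λ) · λ^53e^(−8λ) = λ^56e^(−11λ), i.e. Gamma(shape=57, rate=11).
The mode of a Gamma(a, b) with a ≥ 1 (shape–rate) is (a−1)/b = 56/11 ≈ 5.09.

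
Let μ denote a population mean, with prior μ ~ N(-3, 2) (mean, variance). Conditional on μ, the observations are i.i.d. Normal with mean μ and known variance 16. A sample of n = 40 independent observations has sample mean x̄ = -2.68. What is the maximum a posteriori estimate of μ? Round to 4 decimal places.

n = 40, x̄ = -2.68.
For a Normal prior and Normal likelihood with known variance, the posterior is Normal; its mode equals its mean, the precision-weighted average.
Prior precision 1/σ₀² = 1/2 = 0.5; data precision n/σ² = 40/16 = 2.5.
μ̂ = (0.5·(-3) + 2.5·(-2.68)) / (0.5 + 2.5) = (-8.2)/3 = -41/15 ≈ -2.7333.

μ̂_MAP = -2.7333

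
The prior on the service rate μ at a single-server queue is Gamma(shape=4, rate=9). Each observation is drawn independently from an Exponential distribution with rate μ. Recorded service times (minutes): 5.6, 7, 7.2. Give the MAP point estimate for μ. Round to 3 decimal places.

The Exponential(rate=μ) likelihood is ∝ μ^n e^(−μΣtᵢ). Here n = 3 and Σtᵢ = 5.6 + 7 + 7.2 = 19.8.
Posterior ∝ μ^3e^(−9μ) · μ^3e^(−19.8μ) = μ^6e^(−28.8μ), i.e. Gamma(7, 28.8).
Mode = (a−1)/b = 6/28.8 ≈ 0.208.

μ̂_MAP = 0.208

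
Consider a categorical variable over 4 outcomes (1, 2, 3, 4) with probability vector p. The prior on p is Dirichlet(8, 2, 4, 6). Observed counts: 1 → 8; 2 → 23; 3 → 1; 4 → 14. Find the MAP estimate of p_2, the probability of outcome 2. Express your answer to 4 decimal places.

The posterior is Dirichlet(αᵢ + nᵢ) = Dirichlet(16, 25, 5, 20).
For a Dirichlet(a₁,…,a_K) with all aᵢ > 1, the mode has j-th component (aⱼ − 1)/(Σaᵢ − K).
Here Σaᵢ = 66 and K = 4, so p_2 = (25 − 1)/(66 − 4) = 24/62 ≈ 0.3871.

MAP estimate: 0.3871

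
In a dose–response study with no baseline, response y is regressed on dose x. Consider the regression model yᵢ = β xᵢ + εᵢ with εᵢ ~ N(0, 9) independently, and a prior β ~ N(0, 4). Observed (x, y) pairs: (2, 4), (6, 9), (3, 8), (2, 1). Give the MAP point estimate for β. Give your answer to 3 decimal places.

log p(β | y) = −Σ(yᵢ − βxᵢ)²/(2·9) − β²/(2·4) + const.
Setting the derivative to zero: Σxᵢ(yᵢ − βxᵢ)/9 − β/4 = 0, so β = Σxᵢyᵢ / (Σxᵢ² + σ²/τ²).
Σxᵢyᵢ = 2·4 + 6·9 + 3·8 + 2·1 = 88; Σxᵢ² = 53; σ²/τ² = 2.25.
β̂_MAP = 88 / (53 + 2.25) = 88/55.25 ≈ 1.593.

β̂_MAP = 1.593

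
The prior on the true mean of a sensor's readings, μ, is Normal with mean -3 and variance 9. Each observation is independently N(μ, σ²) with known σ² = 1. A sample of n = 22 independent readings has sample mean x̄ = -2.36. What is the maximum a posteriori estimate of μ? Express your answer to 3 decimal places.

n = 22, x̄ = -2.36.
For a Normal prior and Normal likelihood with known variance, the posterior is Normal; its mode equals its mean, the precision-weighted average.
Prior precision 1/σ₀² = 1/9; data precision n/σ² = 22/1 = 22.
μ̂ = ((1/9)·(-3) + 22·(-2.36)) / (1/9 + 22) = (-3919/75)/(199/9) = -11757/4975 ≈ -2.363.

μ̂_MAP = -2.363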